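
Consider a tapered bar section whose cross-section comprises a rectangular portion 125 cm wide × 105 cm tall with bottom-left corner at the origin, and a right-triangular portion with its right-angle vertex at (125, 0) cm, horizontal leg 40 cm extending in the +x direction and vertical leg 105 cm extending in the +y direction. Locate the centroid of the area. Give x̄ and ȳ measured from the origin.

x̄ = 72.96 cm, ȳ = 50.09 cm

rectangular portion: A = 125 × 105 = 13125.00, centroid at (62.50, 52.50).
triangular portion: A = ½·40·105 = 2100.00, centroid at (138.33, 35.00).
ΣA = 15225.00 cm², ΣAx̄ = 1110812.50 cm³, ΣAȳ = 762562.50 cm³.
x̄ = 1110812.50/15225.00 = 72.96 cm; ȳ = 762562.50/15225.00 = 50.09 cm.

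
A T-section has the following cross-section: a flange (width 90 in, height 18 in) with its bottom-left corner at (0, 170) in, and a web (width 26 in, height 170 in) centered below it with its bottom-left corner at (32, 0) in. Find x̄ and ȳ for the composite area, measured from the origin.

Part | A | x̄ᵢ | ȳᵢ | A·x̄ᵢ | A·ȳᵢ
web | 4420.00 | 45.00 | 85.00 | 198900.00 | 375700.00
flange | 1620.00 | 45.00 | 179.00 | 72900.00 | 289980.00
Σ | 6040.00 |  |  | 271800.00 | 665680.00
x̄ = 271800.00 / 6040.00 = 45.00 in
ȳ = 665680.00 / 6040.00 = 110.21 in

x̄ = 45.00 in, ȳ = 110.21 in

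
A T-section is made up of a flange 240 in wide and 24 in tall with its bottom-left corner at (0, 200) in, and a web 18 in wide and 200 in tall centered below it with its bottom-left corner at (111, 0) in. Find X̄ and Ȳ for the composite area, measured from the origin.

X̄ = 120.00 in, Ȳ = 168.92 in

Part | A | x̄ᵢ | ȳᵢ | A·x̄ᵢ | A·ȳᵢ
web | 3600.00 | 120.00 | 100.00 | 432000.00 | 360000.00
flange | 5760.00 | 120.00 | 212.00 | 691200.00 | 1221120.00
Σ | 9360.00 |  |  | 1123200.00 | 1581120.00
X̄ = 1123200.00 / 9360.00 = 120.00 in
Ȳ = 1581120.00 / 9360.00 = 168.92 in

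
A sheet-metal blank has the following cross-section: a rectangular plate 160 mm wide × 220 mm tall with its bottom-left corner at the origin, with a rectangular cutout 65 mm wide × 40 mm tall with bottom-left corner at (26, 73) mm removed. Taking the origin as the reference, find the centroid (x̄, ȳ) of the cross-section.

plate: A = 160 × 220 = 35200.00, centroid at (80.00, 110.00).
hole: A = −(65 × 40) = -2600.00, centroid at (58.50, 93.00).
ΣA = 32600.00 mm², ΣAx̄ = 2663900.00 mm³, ΣAȳ = 3630200.00 mm³.
x̄ = 2663900.00/32600.00 = 81.71 mm; ȳ = 3630200.00/32600.00 = 111.36 mm.

x̄ = 81.71 mm, ȳ = 111.36 mm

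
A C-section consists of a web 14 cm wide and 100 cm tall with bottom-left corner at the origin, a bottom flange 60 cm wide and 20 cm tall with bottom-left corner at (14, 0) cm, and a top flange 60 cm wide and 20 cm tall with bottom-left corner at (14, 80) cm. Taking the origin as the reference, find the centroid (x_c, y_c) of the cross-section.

web: A = 14 × 100 = 1400.00, centroid at (7.00, 50.00).
bottom flange: A = 60 × 20 = 1200.00, centroid at (44.00, 10.00).
top flange: A = 60 × 20 = 1200.00, centroid at (44.00, 90.00).
ΣA = 3800.00 cm², ΣAx_c = 115400.00 cm³, ΣAy_c = 190000.00 cm³.
x_c = 115400.00/3800.00 = 30.37 cm; y_c = 190000.00/3800.00 = 50.00 cm.

x_c = 30.37 cm, y_c = 50.00 cm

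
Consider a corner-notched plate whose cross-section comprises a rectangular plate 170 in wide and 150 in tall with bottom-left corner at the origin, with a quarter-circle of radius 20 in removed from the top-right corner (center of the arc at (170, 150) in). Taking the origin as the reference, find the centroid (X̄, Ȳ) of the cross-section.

X̄ = 84.05 in, Ȳ = 74.17 in

Part | A | x̄ᵢ | ȳᵢ | A·x̄ᵢ | A·ȳᵢ
plate | 25500.00 | 85.00 | 75.00 | 2167500.00 | 1912500.00
removed quarter-circle | -314.16 | 161.51 | 141.51 | -50740.41 | -44457.22
Σ | 25185.84 |  |  | 2116759.59 | 1868042.78
X̄ = 2116759.59 / 25185.84 = 84.05 in
Ȳ = 1868042.78 / 25185.84 = 74.17 in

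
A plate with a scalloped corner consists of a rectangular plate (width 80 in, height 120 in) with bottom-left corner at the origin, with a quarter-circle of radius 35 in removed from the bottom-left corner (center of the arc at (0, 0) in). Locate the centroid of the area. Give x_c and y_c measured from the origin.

plate: A = 80 × 120 = 9600.00, centroid at (40.00, 60.00).
removed quarter-circle: A = −¼π·35² = -962.11, centroid at (14.85, 14.85).
ΣA = 8637.89 in², ΣAx_c = 369708.33 in³, ΣAy_c = 561708.33 in³.
x_c = 369708.33/8637.89 = 42.80 in; y_c = 561708.33/8637.89 = 65.03 in.

x_c = 42.80 in, y_c = 65.03 in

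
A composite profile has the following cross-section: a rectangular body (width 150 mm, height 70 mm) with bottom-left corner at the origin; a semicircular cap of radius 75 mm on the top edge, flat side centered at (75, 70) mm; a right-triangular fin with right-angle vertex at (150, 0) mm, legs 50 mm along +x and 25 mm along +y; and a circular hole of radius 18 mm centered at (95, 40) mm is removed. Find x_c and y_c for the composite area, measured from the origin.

rectangular body: A = 150 × 70 = 10500.00, centroid at (75.00, 35.00).
semicircular top: A = ½π·75² = 8835.73, centroid at (75.00, 101.83).
triangular fin: A = ½·50·25 = 625.00, centroid at (166.67, 8.33).
hole: A = −π·18² = -1017.88, centroid at (95.00, 40.00).
ΣA = 18942.85 mm²
ΣAx_c = (10500.00)(75.00) + (8835.73)(75.00) + (625.00)(166.67) + (-1017.88)(95.00) = 1457648.15 mm³
ΣAy_c = (10500.00)(35.00) + (8835.73)(101.83) + (625.00)(8.33) + (-1017.88)(40.00) = 1231744.35 mm³
x_c = 1457648.15 / 18942.85 = 76.95 mm
y_c = 1231744.35 / 18942.85 = 65.02 mm

x_c = 76.95 mm, y_c = 65.02 mm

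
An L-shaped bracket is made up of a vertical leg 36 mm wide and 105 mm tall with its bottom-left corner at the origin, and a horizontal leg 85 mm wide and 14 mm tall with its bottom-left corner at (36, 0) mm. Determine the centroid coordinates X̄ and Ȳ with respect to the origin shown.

X̄ = 32.49 mm, Ȳ = 41.61 mm

vertical leg: A = 36 × 105 = 3780.00, centroid at (18.00, 52.50).
horizontal leg: A = 85 × 14 = 1190.00, centroid at (78.50, 7.00).
ΣA = 4970.00 mm², ΣAX̄ = 161455.00 mm³, ΣAȲ = 206780.00 mm³.
X̄ = 161455.00/4970.00 = 32.49 mm; Ȳ = 206780.00/4970.00 = 41.61 mm.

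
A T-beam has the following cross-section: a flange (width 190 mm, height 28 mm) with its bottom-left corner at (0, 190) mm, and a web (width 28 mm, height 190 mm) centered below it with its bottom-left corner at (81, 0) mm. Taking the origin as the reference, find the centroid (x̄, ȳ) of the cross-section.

x̄ = 95.00 mm, ȳ = 149.50 mm

web: A = 28 × 190 = 5320.00, centroid at (95.00, 95.00).
flange: A = 190 × 28 = 5320.00, centroid at (95.00, 204.00).
ΣA = 10640.00 mm²
ΣAx̄ = (5320.00)(95.00) + (5320.00)(95.00) = 1010800.00 mm³
ΣAȳ = (5320.00)(95.00) + (5320.00)(204.00) = 1590680.00 mm³
x̄ = 1010800.00 / 10640.00 = 95.00 mm
ȳ = 1590680.00 / 10640.00 = 149.50 mm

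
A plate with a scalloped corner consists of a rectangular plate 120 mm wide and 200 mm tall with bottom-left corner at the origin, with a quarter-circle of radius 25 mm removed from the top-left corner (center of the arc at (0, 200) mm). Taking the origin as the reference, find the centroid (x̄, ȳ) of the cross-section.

x̄ = 61.03 mm, ȳ = 98.13 mm

plate: A = 120 × 200 = 24000.00, centroid at (60.00, 100.00).
removed quarter-circle: A = −¼π·25² = -490.87, centroid at (10.61, 189.39).
ΣA = 23509.13 mm², ΣAx̄ = 1434791.67 mm³, ΣAȳ = 2307033.56 mm³.
x̄ = 1434791.67/23509.13 = 61.03 mm; ȳ = 2307033.56/23509.13 = 98.13 mm.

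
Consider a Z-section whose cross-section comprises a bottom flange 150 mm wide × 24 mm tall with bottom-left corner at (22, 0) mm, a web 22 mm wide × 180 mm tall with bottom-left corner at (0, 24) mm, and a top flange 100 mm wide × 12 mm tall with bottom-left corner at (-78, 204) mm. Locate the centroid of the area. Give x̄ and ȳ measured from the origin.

bottom flange: A = 150 × 24 = 3600.00, centroid at (97.00, 12.00).
web: A = 22 × 180 = 3960.00, centroid at (11.00, 114.00).
top flange: A = 100 × 12 = 1200.00, centroid at (-28.00, 210.00).
ΣA = 8760.00 mm²
ΣAx̄ = (3600.00)(97.00) + (3960.00)(11.00) + (1200.00)(-28.00) = 359160.00 mm³
ΣAȳ = (3600.00)(12.00) + (3960.00)(114.00) + (1200.00)(210.00) = 746640.00 mm³
x̄ = 359160.00 / 8760.00 = 41.00 mm
ȳ = 746640.00 / 8760.00 = 85.23 mm

x̄ = 41.00 mm, ȳ = 85.23 mm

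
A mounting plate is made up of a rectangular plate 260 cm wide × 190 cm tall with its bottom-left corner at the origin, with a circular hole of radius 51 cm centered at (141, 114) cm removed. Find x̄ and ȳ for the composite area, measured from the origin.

plate: A = 260 × 190 = 49400.00, centroid at (130.00, 95.00).
hole: A = −π·51² = -8171.28, centroid at (141.00, 114.00).
ΣA = 41228.72 cm²
ΣAx̄ = (49400.00)(130.00) + (-8171.28)(141.00) = 5269849.17 cm³
ΣAȳ = (49400.00)(95.00) + (-8171.28)(114.00) = 3761473.80 cm³
x̄ = 5269849.17 / 41228.72 = 127.82 cm
ȳ = 3761473.80 / 41228.72 = 91.23 cm

x̄ = 127.82 cm, ȳ = 91.23 cm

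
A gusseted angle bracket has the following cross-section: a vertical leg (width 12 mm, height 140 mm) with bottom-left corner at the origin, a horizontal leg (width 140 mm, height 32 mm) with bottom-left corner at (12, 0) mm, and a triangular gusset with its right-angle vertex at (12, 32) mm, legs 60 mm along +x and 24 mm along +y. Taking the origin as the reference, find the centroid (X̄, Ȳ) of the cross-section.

X̄ = 58.21 mm, Ȳ = 31.70 mm

vertical leg: A = 12 × 140 = 1680.00, centroid at (6.00, 70.00).
horizontal leg: A = 140 × 32 = 4480.00, centroid at (82.00, 16.00).
gusset: A = ½·60·24 = 720.00, centroid at (32.00, 40.00).
ΣA = 6880.00 mm²
ΣAX̄ = (1680.00)(6.00) + (4480.00)(82.00) + (720.00)(32.00) = 400480.00 mm³
ΣAȲ = (1680.00)(70.00) + (4480.00)(16.00) + (720.00)(40.00) = 218080.00 mm³
X̄ = 400480.00 / 6880.00 = 58.21 mm
Ȳ = 218080.00 / 6880.00 = 31.70 mm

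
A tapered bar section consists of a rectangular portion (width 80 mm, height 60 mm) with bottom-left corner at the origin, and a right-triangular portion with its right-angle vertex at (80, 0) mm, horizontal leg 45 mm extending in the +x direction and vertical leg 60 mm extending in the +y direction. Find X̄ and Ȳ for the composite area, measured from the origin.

X̄ = 52.07 mm, Ȳ = 27.80 mm

rectangular portion: A = 80 × 60 = 4800.00, centroid at (40.00, 30.00).
triangular portion: A = ½·45·60 = 1350.00, centroid at (95.00, 20.00).
ΣA = 6150.00 mm², ΣAX̄ = 320250.00 mm³, ΣAȲ = 171000.00 mm³.
X̄ = 320250.00/6150.00 = 52.07 mm; Ȳ = 171000.00/6150.00 = 27.80 mm.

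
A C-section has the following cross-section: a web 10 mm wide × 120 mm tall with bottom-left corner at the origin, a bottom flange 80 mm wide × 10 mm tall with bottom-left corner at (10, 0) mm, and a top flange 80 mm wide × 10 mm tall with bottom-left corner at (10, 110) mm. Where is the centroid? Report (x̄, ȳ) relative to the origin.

web: A = 10 × 120 = 1200.00, centroid at (5.00, 60.00).
bottom flange: A = 80 × 10 = 800.00, centroid at (50.00, 5.00).
top flange: A = 80 × 10 = 800.00, centroid at (50.00, 115.00).
ΣA = 2800.00 mm², ΣAx̄ = 86000.00 mm³, ΣAȳ = 168000.00 mm³.
x̄ = 86000.00/2800.00 = 30.71 mm; ȳ = 168000.00/2800.00 = 60.00 mm.

x̄ = 30.71 mm, ȳ = 60.00 mm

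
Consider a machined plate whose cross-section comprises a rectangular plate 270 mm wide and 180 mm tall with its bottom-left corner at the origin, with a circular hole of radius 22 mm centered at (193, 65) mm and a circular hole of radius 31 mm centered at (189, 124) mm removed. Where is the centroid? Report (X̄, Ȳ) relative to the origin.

X̄ = 129.30 mm, Ȳ = 88.53 mm

Part | A | x̄ᵢ | ȳᵢ | A·x̄ᵢ | A·ȳᵢ
plate | 48600.00 | 135.00 | 90.00 | 6561000.00 | 4374000.00
hole 1 | -1520.53 | 193.00 | 65.00 | -293462.45 | -98834.50
hole 2 | -3019.07 | 189.00 | 124.00 | -570604.33 | -374364.75
Σ | 44060.40 |  |  | 5696933.21 | 3900800.75
X̄ = 5696933.21 / 44060.40 = 129.30 mm
Ȳ = 3900800.75 / 44060.40 = 88.53 mm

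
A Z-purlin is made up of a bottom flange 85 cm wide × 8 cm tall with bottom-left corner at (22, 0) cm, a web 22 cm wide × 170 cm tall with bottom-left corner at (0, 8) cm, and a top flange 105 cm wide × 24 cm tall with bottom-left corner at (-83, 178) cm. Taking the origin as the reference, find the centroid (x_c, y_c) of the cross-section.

x_c = 1.17 cm, y_c = 119.50 cm

bottom flange: A = 85 × 8 = 680.00, centroid at (64.50, 4.00).
web: A = 22 × 170 = 3740.00, centroid at (11.00, 93.00).
top flange: A = 105 × 24 = 2520.00, centroid at (-30.50, 190.00).
ΣA = 6940.00 cm², ΣAx_c = 8140.00 cm³, ΣAy_c = 829340.00 cm³.
x_c = 8140.00/6940.00 = 1.17 cm; y_c = 829340.00/6940.00 = 119.50 cm.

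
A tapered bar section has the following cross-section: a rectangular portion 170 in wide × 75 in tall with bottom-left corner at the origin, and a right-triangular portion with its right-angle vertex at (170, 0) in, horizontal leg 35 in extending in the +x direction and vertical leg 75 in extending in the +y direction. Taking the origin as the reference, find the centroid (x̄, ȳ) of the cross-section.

x̄ = 94.02 in, ȳ = 36.33 in

rectangular portion: A = 170 × 75 = 12750.00, centroid at (85.00, 37.50).
triangular portion: A = ½·35·75 = 1312.50, centroid at (181.67, 25.00).
ΣA = 14062.50 in², ΣAx̄ = 1322187.50 in³, ΣAȳ = 510937.50 in³.
x̄ = 1322187.50/14062.50 = 94.02 in; ȳ = 510937.50/14062.50 = 36.33 in.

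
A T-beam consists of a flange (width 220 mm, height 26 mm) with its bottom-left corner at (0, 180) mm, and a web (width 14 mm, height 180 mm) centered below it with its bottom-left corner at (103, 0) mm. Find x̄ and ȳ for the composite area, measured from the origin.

web: A = 14 × 180 = 2520.00, centroid at (110.00, 90.00).
flange: A = 220 × 26 = 5720.00, centroid at (110.00, 193.00).
ΣA = 8240.00 mm², ΣAx̄ = 906400.00 mm³, ΣAȳ = 1330760.00 mm³.
x̄ = 906400.00/8240.00 = 110.00 mm; ȳ = 1330760.00/8240.00 = 161.50 mm.

x̄ = 110.00 mm, ȳ = 161.50 mm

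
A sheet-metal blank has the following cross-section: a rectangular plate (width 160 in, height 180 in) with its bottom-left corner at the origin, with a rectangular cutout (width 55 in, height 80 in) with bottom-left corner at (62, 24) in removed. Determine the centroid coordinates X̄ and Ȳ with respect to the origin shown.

X̄ = 78.29 in, Ȳ = 94.69 in

plate: A = 160 × 180 = 28800.00, centroid at (80.00, 90.00).
hole: A = −(55 × 80) = -4400.00, centroid at (89.50, 64.00).
ΣA = 24400.00 in²
ΣAX̄ = (28800.00)(80.00) + (-4400.00)(89.50) = 1910200.00 in³
ΣAȲ = (28800.00)(90.00) + (-4400.00)(64.00) = 2310400.00 in³
X̄ = 1910200.00 / 24400.00 = 78.29 in
Ȳ = 2310400.00 / 24400.00 = 94.69 in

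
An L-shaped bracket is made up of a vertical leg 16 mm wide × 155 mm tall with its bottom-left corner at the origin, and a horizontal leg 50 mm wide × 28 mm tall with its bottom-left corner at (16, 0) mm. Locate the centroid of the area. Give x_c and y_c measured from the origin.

x_c = 19.91 mm, y_c = 54.59 mm

vertical leg: A = 16 × 155 = 2480.00, centroid at (8.00, 77.50).
horizontal leg: A = 50 × 28 = 1400.00, centroid at (41.00, 14.00).
ΣA = 3880.00 mm²
ΣAx_c = (2480.00)(8.00) + (1400.00)(41.00) = 77240.00 mm³
ΣAy_c = (2480.00)(77.50) + (1400.00)(14.00) = 211800.00 mm³
x_c = 77240.00 / 3880.00 = 19.91 mm
y_c = 211800.00 / 3880.00 = 54.59 mm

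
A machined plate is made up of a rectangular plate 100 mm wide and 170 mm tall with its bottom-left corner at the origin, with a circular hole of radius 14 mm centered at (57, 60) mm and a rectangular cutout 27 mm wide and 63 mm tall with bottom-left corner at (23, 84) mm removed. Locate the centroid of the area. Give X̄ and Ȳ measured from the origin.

X̄ = 51.27 mm, Ȳ = 82.52 mm

plate: A = 100 × 170 = 17000.00, centroid at (50.00, 85.00).
hole 1: A = −π·14² = -615.75, centroid at (57.00, 60.00).
hole 2: A = −(27 × 63) = -1701.00, centroid at (36.50, 115.50).
ΣA = 14683.25 mm²
ΣAX̄ = (17000.00)(50.00) + (-615.75)(57.00) + (-1701.00)(36.50) = 752815.63 mm³
ΣAȲ = (17000.00)(85.00) + (-615.75)(60.00) + (-1701.00)(115.50) = 1211589.37 mm³
X̄ = 752815.63 / 14683.25 = 51.27 mm
Ȳ = 1211589.37 / 14683.25 = 82.52 mm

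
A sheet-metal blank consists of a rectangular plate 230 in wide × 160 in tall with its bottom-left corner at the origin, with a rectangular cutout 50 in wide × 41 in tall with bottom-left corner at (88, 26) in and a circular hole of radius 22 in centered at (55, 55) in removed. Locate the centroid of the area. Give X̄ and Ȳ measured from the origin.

plate: A = 230 × 160 = 36800.00, centroid at (115.00, 80.00).
hole 1: A = −(50 × 41) = -2050.00, centroid at (113.00, 46.50).
hole 2: A = −π·22² = -1520.53, centroid at (55.00, 55.00).
ΣA = 33229.47 in², ΣAX̄ = 3916720.80 in³, ΣAȲ = 2765045.80 in³.
X̄ = 3916720.80/33229.47 = 117.87 in; Ȳ = 2765045.80/33229.47 = 83.21 in.

X̄ = 117.87 in, Ȳ = 83.21 in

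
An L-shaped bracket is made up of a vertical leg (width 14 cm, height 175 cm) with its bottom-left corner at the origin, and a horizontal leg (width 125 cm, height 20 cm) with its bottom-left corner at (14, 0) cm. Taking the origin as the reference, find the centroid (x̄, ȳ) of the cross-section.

vertical leg: A = 14 × 175 = 2450.00, centroid at (7.00, 87.50).
horizontal leg: A = 125 × 20 = 2500.00, centroid at (76.50, 10.00).
ΣA = 4950.00 cm²
ΣAx̄ = (2450.00)(7.00) + (2500.00)(76.50) = 208400.00 cm³
ΣAȳ = (2450.00)(87.50) + (2500.00)(10.00) = 239375.00 cm³
x̄ = 208400.00 / 4950.00 = 42.10 cm
ȳ = 239375.00 / 4950.00 = 48.36 cm

x̄ = 42.10 cm, ȳ = 48.36 cm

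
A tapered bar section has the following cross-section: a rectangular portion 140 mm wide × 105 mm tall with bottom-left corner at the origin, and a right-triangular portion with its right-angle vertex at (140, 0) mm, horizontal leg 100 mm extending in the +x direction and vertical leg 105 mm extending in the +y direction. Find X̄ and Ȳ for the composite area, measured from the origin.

X̄ = 97.19 mm, Ȳ = 47.89 mm

rectangular portion: A = 140 × 105 = 14700.00, centroid at (70.00, 52.50).
triangular portion: A = ½·100·105 = 5250.00, centroid at (173.33, 35.00).
ΣA = 19950.00 mm², ΣAX̄ = 1939000.00 mm³, ΣAȲ = 955500.00 mm³.
X̄ = 1939000.00/19950.00 = 97.19 mm; Ȳ = 955500.00/19950.00 = 47.89 mm.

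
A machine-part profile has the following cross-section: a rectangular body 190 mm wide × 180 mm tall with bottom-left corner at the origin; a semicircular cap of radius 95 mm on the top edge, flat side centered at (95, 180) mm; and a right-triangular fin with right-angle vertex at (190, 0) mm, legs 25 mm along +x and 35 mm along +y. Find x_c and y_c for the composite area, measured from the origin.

x_c = 95.93 mm, y_c = 127.14 mm

rectangular body: A = 190 × 180 = 34200.00, centroid at (95.00, 90.00).
semicircular top: A = ½π·95² = 14176.44, centroid at (95.00, 220.32).
triangular fin: A = ½·25·35 = 437.50, centroid at (198.33, 11.67).
ΣA = 48813.94 mm²
ΣAx_c = (34200.00)(95.00) + (14176.44)(95.00) + (437.50)(198.33) = 4682532.33 mm³
ΣAy_c = (34200.00)(90.00) + (14176.44)(220.32) + (437.50)(11.67) = 6206446.13 mm³
x_c = 4682532.33 / 48813.94 = 95.93 mm
y_c = 6206446.13 / 48813.94 = 127.14 mm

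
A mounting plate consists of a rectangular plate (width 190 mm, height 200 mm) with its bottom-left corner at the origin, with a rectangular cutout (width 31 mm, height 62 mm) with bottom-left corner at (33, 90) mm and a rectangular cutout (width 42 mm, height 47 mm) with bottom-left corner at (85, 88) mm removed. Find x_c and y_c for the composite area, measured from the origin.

plate: A = 190 × 200 = 38000.00, centroid at (95.00, 100.00).
hole 1: A = −(31 × 62) = -1922.00, centroid at (48.50, 121.00).
hole 2: A = −(42 × 47) = -1974.00, centroid at (106.00, 111.50).
ΣA = 34104.00 mm², ΣAx_c = 3307539.00 mm³, ΣAy_c = 3347337.00 mm³.
x_c = 3307539.00/34104.00 = 96.98 mm; y_c = 3347337.00/34104.00 = 98.15 mm.

x_c = 96.98 mm, y_c = 98.15 mm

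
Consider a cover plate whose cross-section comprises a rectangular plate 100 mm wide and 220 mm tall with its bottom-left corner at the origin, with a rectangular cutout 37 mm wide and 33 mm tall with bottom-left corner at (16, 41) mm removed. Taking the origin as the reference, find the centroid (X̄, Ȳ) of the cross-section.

plate: A = 100 × 220 = 22000.00, centroid at (50.00, 110.00).
hole: A = −(37 × 33) = -1221.00, centroid at (34.50, 57.50).
ΣA = 20779.00 mm², ΣAX̄ = 1057875.50 mm³, ΣAȲ = 2349792.50 mm³.
X̄ = 1057875.50/20779.00 = 50.91 mm; Ȳ = 2349792.50/20779.00 = 113.08 mm.

X̄ = 50.91 mm, Ȳ = 113.08 mm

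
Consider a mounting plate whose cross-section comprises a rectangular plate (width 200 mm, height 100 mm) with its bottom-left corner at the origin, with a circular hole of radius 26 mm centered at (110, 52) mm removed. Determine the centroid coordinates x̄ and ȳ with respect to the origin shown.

plate: A = 200 × 100 = 20000.00, centroid at (100.00, 50.00).
hole: A = −π·26² = -2123.72, centroid at (110.00, 52.00).
ΣA = 17876.28 mm², ΣAx̄ = 1766391.17 mm³, ΣAȳ = 889566.74 mm³.
x̄ = 1766391.17/17876.28 = 98.81 mm; ȳ = 889566.74/17876.28 = 49.76 mm.

x̄ = 98.81 mm, ȳ = 49.76 mm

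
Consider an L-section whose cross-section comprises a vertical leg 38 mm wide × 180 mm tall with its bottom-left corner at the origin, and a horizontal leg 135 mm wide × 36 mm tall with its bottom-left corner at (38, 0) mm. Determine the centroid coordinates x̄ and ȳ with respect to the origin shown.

x̄ = 54.93 mm, ȳ = 60.09 mm

vertical leg: A = 38 × 180 = 6840.00, centroid at (19.00, 90.00).
horizontal leg: A = 135 × 36 = 4860.00, centroid at (105.50, 18.00).
ΣA = 11700.00 mm²
ΣAx̄ = (6840.00)(19.00) + (4860.00)(105.50) = 642690.00 mm³
ΣAȳ = (6840.00)(90.00) + (4860.00)(18.00) = 703080.00 mm³
x̄ = 642690.00 / 11700.00 = 54.93 mm
ȳ = 703080.00 / 11700.00 = 60.09 mm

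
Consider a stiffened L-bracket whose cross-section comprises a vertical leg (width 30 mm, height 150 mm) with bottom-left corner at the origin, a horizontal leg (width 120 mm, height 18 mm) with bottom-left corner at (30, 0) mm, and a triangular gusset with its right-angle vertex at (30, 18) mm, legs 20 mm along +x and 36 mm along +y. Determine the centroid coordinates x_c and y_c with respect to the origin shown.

x_c = 39.19 mm, y_c = 52.38 mm

vertical leg: A = 30 × 150 = 4500.00, centroid at (15.00, 75.00).
horizontal leg: A = 120 × 18 = 2160.00, centroid at (90.00, 9.00).
gusset: A = ½·20·36 = 360.00, centroid at (36.67, 30.00).
ΣA = 7020.00 mm²
ΣAx_c = (4500.00)(15.00) + (2160.00)(90.00) + (360.00)(36.67) = 275100.00 mm³
ΣAy_c = (4500.00)(75.00) + (2160.00)(9.00) + (360.00)(30.00) = 367740.00 mm³
x_c = 275100.00 / 7020.00 = 39.19 mm
y_c = 367740.00 / 7020.00 = 52.38 mm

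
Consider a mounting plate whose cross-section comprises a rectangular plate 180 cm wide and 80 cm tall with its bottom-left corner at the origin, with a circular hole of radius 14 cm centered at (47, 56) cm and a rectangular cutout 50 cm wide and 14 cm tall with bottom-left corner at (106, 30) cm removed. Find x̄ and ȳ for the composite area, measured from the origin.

x̄ = 89.83 cm, ȳ = 39.41 cm

plate: A = 180 × 80 = 14400.00, centroid at (90.00, 40.00).
hole 1: A = −π·14² = -615.75, centroid at (47.00, 56.00).
hole 2: A = −(50 × 14) = -700.00, centroid at (131.00, 37.00).
ΣA = 13084.25 cm², ΣAx̄ = 1175359.65 cm³, ΣAȳ = 515617.88 cm³.
x̄ = 1175359.65/13084.25 = 89.83 cm; ȳ = 515617.88/13084.25 = 39.41 cm.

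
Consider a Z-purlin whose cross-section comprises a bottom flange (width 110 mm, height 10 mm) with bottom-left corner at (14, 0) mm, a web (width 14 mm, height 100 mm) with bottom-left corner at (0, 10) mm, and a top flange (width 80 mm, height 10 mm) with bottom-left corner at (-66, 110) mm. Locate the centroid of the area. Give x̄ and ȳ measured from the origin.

bottom flange: A = 110 × 10 = 1100.00, centroid at (69.00, 5.00).
web: A = 14 × 100 = 1400.00, centroid at (7.00, 60.00).
top flange: A = 80 × 10 = 800.00, centroid at (-26.00, 115.00).
ΣA = 3300.00 mm²
ΣAx̄ = (1100.00)(69.00) + (1400.00)(7.00) + (800.00)(-26.00) = 64900.00 mm³
ΣAȳ = (1100.00)(5.00) + (1400.00)(60.00) + (800.00)(115.00) = 181500.00 mm³
x̄ = 64900.00 / 3300.00 = 19.67 mm
ȳ = 181500.00 / 3300.00 = 55.00 mm

x̄ = 19.67 mm, ȳ = 55.00 mm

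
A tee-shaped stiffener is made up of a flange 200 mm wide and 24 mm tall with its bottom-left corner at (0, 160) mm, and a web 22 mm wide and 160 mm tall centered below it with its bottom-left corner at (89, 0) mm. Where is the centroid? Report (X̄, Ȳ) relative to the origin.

web: A = 22 × 160 = 3520.00, centroid at (100.00, 80.00).
flange: A = 200 × 24 = 4800.00, centroid at (100.00, 172.00).
ΣA = 8320.00 mm²
ΣAX̄ = (3520.00)(100.00) + (4800.00)(100.00) = 832000.00 mm³
ΣAȲ = (3520.00)(80.00) + (4800.00)(172.00) = 1107200.00 mm³
X̄ = 832000.00 / 8320.00 = 100.00 mm
Ȳ = 1107200.00 / 8320.00 = 133.08 mm

X̄ = 100.00 mm, Ȳ = 133.08 mm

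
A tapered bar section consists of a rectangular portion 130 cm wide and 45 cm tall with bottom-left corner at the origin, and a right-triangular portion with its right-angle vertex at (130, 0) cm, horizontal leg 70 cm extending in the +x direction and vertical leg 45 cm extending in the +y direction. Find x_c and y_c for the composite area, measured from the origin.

x_c = 83.74 cm, y_c = 20.91 cm

rectangular portion: A = 130 × 45 = 5850.00, centroid at (65.00, 22.50).
triangular portion: A = ½·70·45 = 1575.00, centroid at (153.33, 15.00).
ΣA = 7425.00 cm², ΣAx_c = 621750.00 cm³, ΣAy_c = 155250.00 cm³.
x_c = 621750.00/7425.00 = 83.74 cm; y_c = 155250.00/7425.00 = 20.91 cm.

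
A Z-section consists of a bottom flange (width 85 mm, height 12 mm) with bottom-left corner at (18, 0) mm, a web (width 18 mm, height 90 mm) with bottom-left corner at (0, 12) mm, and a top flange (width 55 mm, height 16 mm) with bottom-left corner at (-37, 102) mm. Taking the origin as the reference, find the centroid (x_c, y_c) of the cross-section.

x_c = 19.30 mm, y_c = 55.47 mm

bottom flange: A = 85 × 12 = 1020.00, centroid at (60.50, 6.00).
web: A = 18 × 90 = 1620.00, centroid at (9.00, 57.00).
top flange: A = 55 × 16 = 880.00, centroid at (-9.50, 110.00).
ΣA = 3520.00 mm²
ΣAx_c = (1020.00)(60.50) + (1620.00)(9.00) + (880.00)(-9.50) = 67930.00 mm³
ΣAy_c = (1020.00)(6.00) + (1620.00)(57.00) + (880.00)(110.00) = 195260.00 mm³
x_c = 67930.00 / 3520.00 = 19.30 mm
y_c = 195260.00 / 3520.00 = 55.47 mm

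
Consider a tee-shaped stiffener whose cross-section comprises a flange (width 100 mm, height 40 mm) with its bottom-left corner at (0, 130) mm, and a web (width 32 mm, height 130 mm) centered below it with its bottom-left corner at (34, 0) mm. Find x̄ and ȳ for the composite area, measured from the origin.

web: A = 32 × 130 = 4160.00, centroid at (50.00, 65.00).
flange: A = 100 × 40 = 4000.00, centroid at (50.00, 150.00).
ΣA = 8160.00 mm², ΣAx̄ = 408000.00 mm³, ΣAȳ = 870400.00 mm³.
x̄ = 408000.00/8160.00 = 50.00 mm; ȳ = 870400.00/8160.00 = 106.67 mm.

x̄ = 50.00 mm, ȳ = 106.67 mm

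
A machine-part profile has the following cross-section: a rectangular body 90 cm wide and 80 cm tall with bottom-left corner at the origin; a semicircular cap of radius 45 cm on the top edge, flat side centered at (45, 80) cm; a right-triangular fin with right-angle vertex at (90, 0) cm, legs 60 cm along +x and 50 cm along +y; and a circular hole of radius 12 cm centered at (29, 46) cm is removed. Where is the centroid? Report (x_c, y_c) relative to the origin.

rectangular body: A = 90 × 80 = 7200.00, centroid at (45.00, 40.00).
semicircular top: A = ½π·45² = 3180.86, centroid at (45.00, 99.10).
triangular fin: A = ½·60·50 = 1500.00, centroid at (110.00, 16.67).
hole: A = −π·12² = -452.39, centroid at (29.00, 46.00).
ΣA = 11428.47 cm², ΣAx_c = 619019.52 cm³, ΣAy_c = 607409.10 cm³.
x_c = 619019.52/11428.47 = 54.16 cm; y_c = 607409.10/11428.47 = 53.15 cm.

x_c = 54.16 cm, y_c = 53.15 cm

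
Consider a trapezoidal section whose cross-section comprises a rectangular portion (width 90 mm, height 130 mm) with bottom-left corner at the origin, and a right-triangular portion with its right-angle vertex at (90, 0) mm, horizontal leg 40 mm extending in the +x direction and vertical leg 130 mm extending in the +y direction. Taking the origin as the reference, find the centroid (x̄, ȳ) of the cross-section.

rectangular portion: A = 90 × 130 = 11700.00, centroid at (45.00, 65.00).
triangular portion: A = ½·40·130 = 2600.00, centroid at (103.33, 43.33).
ΣA = 14300.00 mm²
ΣAx̄ = (11700.00)(45.00) + (2600.00)(103.33) = 795166.67 mm³
ΣAȳ = (11700.00)(65.00) + (2600.00)(43.33) = 873166.67 mm³
x̄ = 795166.67 / 14300.00 = 55.61 mm
ȳ = 873166.67 / 14300.00 = 61.06 mm

x̄ = 55.61 mm, ȳ = 61.06 mm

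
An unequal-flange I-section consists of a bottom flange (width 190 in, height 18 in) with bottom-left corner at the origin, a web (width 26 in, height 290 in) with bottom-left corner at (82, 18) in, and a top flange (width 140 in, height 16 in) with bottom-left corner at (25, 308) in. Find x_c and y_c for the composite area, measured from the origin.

x_c = 95.00 in, y_c = 149.06 in

bottom flange: A = 190 × 18 = 3420.00, centroid at (95.00, 9.00).
web: A = 26 × 290 = 7540.00, centroid at (95.00, 163.00).
top flange: A = 140 × 16 = 2240.00, centroid at (95.00, 316.00).
ΣA = 13200.00 in², ΣAx_c = 1254000.00 in³, ΣAy_c = 1967640.00 in³.
x_c = 1254000.00/13200.00 = 95.00 in; y_c = 1967640.00/13200.00 = 149.06 in.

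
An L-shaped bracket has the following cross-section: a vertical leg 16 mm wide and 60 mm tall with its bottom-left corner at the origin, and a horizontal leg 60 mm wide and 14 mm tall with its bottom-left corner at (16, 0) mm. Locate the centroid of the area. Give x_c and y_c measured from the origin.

x_c = 25.73 mm, y_c = 19.27 mm

vertical leg: A = 16 × 60 = 960.00, centroid at (8.00, 30.00).
horizontal leg: A = 60 × 14 = 840.00, centroid at (46.00, 7.00).
ΣA = 1800.00 mm²
ΣAx_c = (960.00)(8.00) + (840.00)(46.00) = 46320.00 mm³
ΣAy_c = (960.00)(30.00) + (840.00)(7.00) = 34680.00 mm³
x_c = 46320.00 / 1800.00 = 25.73 mm
y_c = 34680.00 / 1800.00 = 19.27 mm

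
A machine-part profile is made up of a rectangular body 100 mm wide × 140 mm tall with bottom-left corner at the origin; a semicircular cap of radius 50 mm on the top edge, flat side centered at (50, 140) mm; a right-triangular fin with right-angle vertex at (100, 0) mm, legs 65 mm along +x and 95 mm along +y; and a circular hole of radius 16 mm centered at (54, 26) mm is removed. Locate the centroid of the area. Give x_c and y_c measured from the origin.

x_c = 60.79 mm, y_c = 83.62 mm

rectangular body: A = 100 × 140 = 14000.00, centroid at (50.00, 70.00).
semicircular top: A = ½π·50² = 3926.99, centroid at (50.00, 161.22).
triangular fin: A = ½·65·95 = 3087.50, centroid at (121.67, 31.67).
hole: A = −π·16² = -804.25, centroid at (54.00, 26.00).
ΣA = 20210.24 mm²
ΣAx_c = (14000.00)(50.00) + (3926.99)(50.00) + (3087.50)(121.67) + (-804.25)(54.00) = 1228566.00 mm³
ΣAy_c = (14000.00)(70.00) + (3926.99)(161.22) + (3087.50)(31.67) + (-804.25)(26.00) = 1689972.44 mm³
x_c = 1228566.00 / 20210.24 = 60.79 mm
y_c = 1689972.44 / 20210.24 = 83.62 mm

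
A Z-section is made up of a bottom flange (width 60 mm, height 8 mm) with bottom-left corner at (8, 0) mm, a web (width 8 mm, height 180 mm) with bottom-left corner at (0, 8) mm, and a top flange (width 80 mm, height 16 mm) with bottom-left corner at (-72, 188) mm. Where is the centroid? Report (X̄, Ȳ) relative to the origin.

Part | A | x̄ᵢ | ȳᵢ | A·x̄ᵢ | A·ȳᵢ
bottom flange | 480.00 | 38.00 | 4.00 | 18240.00 | 1920.00
web | 1440.00 | 4.00 | 98.00 | 5760.00 | 141120.00
top flange | 1280.00 | -32.00 | 196.00 | -40960.00 | 250880.00
Σ | 3200.00 |  |  | -16960.00 | 393920.00
X̄ = -16960.00 / 3200.00 = -5.30 mm
Ȳ = 393920.00 / 3200.00 = 123.10 mm

X̄ = -5.30 mm, Ȳ = 123.10 mm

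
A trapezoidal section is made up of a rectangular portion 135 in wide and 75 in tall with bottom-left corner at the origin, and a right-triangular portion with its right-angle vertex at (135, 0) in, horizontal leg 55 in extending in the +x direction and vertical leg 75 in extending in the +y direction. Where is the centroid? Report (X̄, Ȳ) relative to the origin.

rectangular portion: A = 135 × 75 = 10125.00, centroid at (67.50, 37.50).
triangular portion: A = ½·55·75 = 2062.50, centroid at (153.33, 25.00).
ΣA = 12187.50 in², ΣAX̄ = 999687.50 in³, ΣAȲ = 431250.00 in³.
X̄ = 999687.50/12187.50 = 82.03 in; Ȳ = 431250.00/12187.50 = 35.38 in.

X̄ = 82.03 in, Ȳ = 35.38 in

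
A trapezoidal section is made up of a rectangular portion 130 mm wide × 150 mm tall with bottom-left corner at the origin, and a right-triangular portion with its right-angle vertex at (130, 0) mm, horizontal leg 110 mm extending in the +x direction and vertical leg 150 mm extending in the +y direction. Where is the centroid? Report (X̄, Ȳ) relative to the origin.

rectangular portion: A = 130 × 150 = 19500.00, centroid at (65.00, 75.00).
triangular portion: A = ½·110·150 = 8250.00, centroid at (166.67, 50.00).
ΣA = 27750.00 mm², ΣAX̄ = 2642500.00 mm³, ΣAȲ = 1875000.00 mm³.
X̄ = 2642500.00/27750.00 = 95.23 mm; Ȳ = 1875000.00/27750.00 = 67.57 mm.

X̄ = 95.23 mm, Ȳ = 67.57 mm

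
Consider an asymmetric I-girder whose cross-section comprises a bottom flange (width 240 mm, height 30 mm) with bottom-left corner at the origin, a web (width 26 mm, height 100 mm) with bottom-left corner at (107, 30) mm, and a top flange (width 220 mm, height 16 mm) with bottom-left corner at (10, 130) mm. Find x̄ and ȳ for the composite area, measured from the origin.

bottom flange: A = 240 × 30 = 7200.00, centroid at (120.00, 15.00).
web: A = 26 × 100 = 2600.00, centroid at (120.00, 80.00).
top flange: A = 220 × 16 = 3520.00, centroid at (120.00, 138.00).
ΣA = 13320.00 mm²
ΣAx̄ = (7200.00)(120.00) + (2600.00)(120.00) + (3520.00)(120.00) = 1598400.00 mm³
ΣAȳ = (7200.00)(15.00) + (2600.00)(80.00) + (3520.00)(138.00) = 801760.00 mm³
x̄ = 1598400.00 / 13320.00 = 120.00 mm
ȳ = 801760.00 / 13320.00 = 60.19 mm

x̄ = 120.00 mm, ȳ = 60.19 mm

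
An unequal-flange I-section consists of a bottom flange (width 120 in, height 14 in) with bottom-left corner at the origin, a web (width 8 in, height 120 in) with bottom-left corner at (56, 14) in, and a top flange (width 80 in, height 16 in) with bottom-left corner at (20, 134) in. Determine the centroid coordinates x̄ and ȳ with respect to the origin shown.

bottom flange: A = 120 × 14 = 1680.00, centroid at (60.00, 7.00).
web: A = 8 × 120 = 960.00, centroid at (60.00, 74.00).
top flange: A = 80 × 16 = 1280.00, centroid at (60.00, 142.00).
ΣA = 3920.00 in², ΣAx̄ = 235200.00 in³, ΣAȳ = 264560.00 in³.
x̄ = 235200.00/3920.00 = 60.00 in; ȳ = 264560.00/3920.00 = 67.49 in.

x̄ = 60.00 in, ȳ = 67.49 in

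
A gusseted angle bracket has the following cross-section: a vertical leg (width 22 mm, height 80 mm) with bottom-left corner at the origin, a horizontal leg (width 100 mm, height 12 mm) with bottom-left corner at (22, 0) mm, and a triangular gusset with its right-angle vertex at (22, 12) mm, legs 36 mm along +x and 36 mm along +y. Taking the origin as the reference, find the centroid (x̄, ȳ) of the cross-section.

Part | A | x̄ᵢ | ȳᵢ | A·x̄ᵢ | A·ȳᵢ
vertical leg | 1760.00 | 11.00 | 40.00 | 19360.00 | 70400.00
horizontal leg | 1200.00 | 72.00 | 6.00 | 86400.00 | 7200.00
gusset | 648.00 | 34.00 | 24.00 | 22032.00 | 15552.00
Σ | 3608.00 |  |  | 127792.00 | 93152.00
x̄ = 127792.00 / 3608.00 = 35.42 mm
ȳ = 93152.00 / 3608.00 = 25.82 mm

x̄ = 35.42 mm, ȳ = 25.82 mm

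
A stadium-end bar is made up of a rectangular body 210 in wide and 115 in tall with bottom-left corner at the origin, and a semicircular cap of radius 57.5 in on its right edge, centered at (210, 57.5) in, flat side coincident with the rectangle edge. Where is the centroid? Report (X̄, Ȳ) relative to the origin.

rectangular body: A = 210 × 115 = 24150.00, centroid at (105.00, 57.50).
semicircular end: A = ½π·57.5² = 5193.45, centroid at (234.40, 57.50).
ΣA = 29343.45 in², ΣAX̄ = 3753113.11 in³, ΣAȲ = 1687248.11 in³.
X̄ = 3753113.11/29343.45 = 127.90 in; Ȳ = 1687248.11/29343.45 = 57.50 in.

X̄ = 127.90 in, Ȳ = 57.50 in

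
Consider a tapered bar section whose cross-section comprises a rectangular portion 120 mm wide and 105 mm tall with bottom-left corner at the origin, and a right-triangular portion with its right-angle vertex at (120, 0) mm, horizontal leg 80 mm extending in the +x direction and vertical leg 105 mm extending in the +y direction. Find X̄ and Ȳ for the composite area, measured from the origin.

rectangular portion: A = 120 × 105 = 12600.00, centroid at (60.00, 52.50).
triangular portion: A = ½·80·105 = 4200.00, centroid at (146.67, 35.00).
ΣA = 16800.00 mm²
ΣAX̄ = (12600.00)(60.00) + (4200.00)(146.67) = 1372000.00 mm³
ΣAȲ = (12600.00)(52.50) + (4200.00)(35.00) = 808500.00 mm³
X̄ = 1372000.00 / 16800.00 = 81.67 mm
Ȳ = 808500.00 / 16800.00 = 48.12 mm

X̄ = 81.67 mm, Ȳ = 48.12 mm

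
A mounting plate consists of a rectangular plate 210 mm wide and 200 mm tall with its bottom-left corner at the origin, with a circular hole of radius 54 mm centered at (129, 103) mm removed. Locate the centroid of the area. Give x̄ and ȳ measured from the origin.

x̄ = 98.30 mm, ȳ = 99.16 mm

Part | A | x̄ᵢ | ȳᵢ | A·x̄ᵢ | A·ȳᵢ
plate | 42000.00 | 105.00 | 100.00 | 4410000.00 | 4200000.00
hole | -9160.88 | 129.00 | 103.00 | -1181754.06 | -943571.07
Σ | 32839.12 |  |  | 3228245.94 | 3256428.93
x̄ = 3228245.94 / 32839.12 = 98.30 mm
ȳ = 3256428.93 / 32839.12 = 99.16 mm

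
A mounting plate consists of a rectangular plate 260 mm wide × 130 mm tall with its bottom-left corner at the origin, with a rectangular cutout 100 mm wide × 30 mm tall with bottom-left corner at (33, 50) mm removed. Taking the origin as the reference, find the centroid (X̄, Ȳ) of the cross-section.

X̄ = 134.58 mm, Ȳ = 65.00 mm

plate: A = 260 × 130 = 33800.00, centroid at (130.00, 65.00).
hole: A = −(100 × 30) = -3000.00, centroid at (83.00, 65.00).
ΣA = 30800.00 mm²
ΣAX̄ = (33800.00)(130.00) + (-3000.00)(83.00) = 4145000.00 mm³
ΣAȲ = (33800.00)(65.00) + (-3000.00)(65.00) = 2002000.00 mm³
X̄ = 4145000.00 / 30800.00 = 134.58 mm
Ȳ = 2002000.00 / 30800.00 = 65.00 mm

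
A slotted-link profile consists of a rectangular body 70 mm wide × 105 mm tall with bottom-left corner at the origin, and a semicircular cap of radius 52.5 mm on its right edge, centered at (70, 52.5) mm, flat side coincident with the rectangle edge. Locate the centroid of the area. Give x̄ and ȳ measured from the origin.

Part | A | x̄ᵢ | ȳᵢ | A·x̄ᵢ | A·ȳᵢ
rectangular body | 7350.00 | 35.00 | 52.50 | 257250.00 | 385875.00
semicircular end | 4329.51 | 92.28 | 52.50 | 399534.27 | 227299.14
Σ | 11679.51 |  |  | 656784.27 | 613174.14
x̄ = 656784.27 / 11679.51 = 56.23 mm
ȳ = 613174.14 / 11679.51 = 52.50 mm

x̄ = 56.23 mm, ȳ = 52.50 mm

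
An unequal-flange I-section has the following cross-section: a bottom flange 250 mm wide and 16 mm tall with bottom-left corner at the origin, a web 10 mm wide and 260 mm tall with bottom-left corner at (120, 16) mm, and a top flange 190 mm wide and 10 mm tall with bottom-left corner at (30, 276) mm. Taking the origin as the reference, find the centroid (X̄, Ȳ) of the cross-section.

bottom flange: A = 250 × 16 = 4000.00, centroid at (125.00, 8.00).
web: A = 10 × 260 = 2600.00, centroid at (125.00, 146.00).
top flange: A = 190 × 10 = 1900.00, centroid at (125.00, 281.00).
ΣA = 8500.00 mm²
ΣAX̄ = (4000.00)(125.00) + (2600.00)(125.00) + (1900.00)(125.00) = 1062500.00 mm³
ΣAȲ = (4000.00)(8.00) + (2600.00)(146.00) + (1900.00)(281.00) = 945500.00 mm³
X̄ = 1062500.00 / 8500.00 = 125.00 mm
Ȳ = 945500.00 / 8500.00 = 111.24 mm

X̄ = 125.00 mm, Ȳ = 111.24 mm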